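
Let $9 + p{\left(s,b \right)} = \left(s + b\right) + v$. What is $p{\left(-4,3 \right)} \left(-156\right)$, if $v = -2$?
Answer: $1872$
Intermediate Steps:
$p{\left(s,b \right)} = -11 + b + s$ ($p{\left(s,b \right)} = -9 - \left(2 - b - s\right) = -9 + \left(-2 + b + s\right) = -11 + b + s$)
$p{\left(-4,3 \right)} \left(-156\right) = \left(-11 + 3 - 4\right) \left(-156\right) = \left(-12\right) \left(-156\right) = 1872$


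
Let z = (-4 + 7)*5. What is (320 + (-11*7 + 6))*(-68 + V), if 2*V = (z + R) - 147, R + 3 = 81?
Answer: -23655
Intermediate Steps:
R = 78 (R = -3 + 81 = 78)
z = 15 (z = 3*5 = 15)
V = -27 (V = ((15 + 78) - 147)/2 = (93 - 147)/2 = (1/2)*(-54) = -27)
(320 + (-11*7 + 6))*(-68 + V) = (320 + (-11*7 + 6))*(-68 - 27) = (320 + (-77 + 6))*(-95) = (320 - 71)*(-95) = 249*(-95) = -23655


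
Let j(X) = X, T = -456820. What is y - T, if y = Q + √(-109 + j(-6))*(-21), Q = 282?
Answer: 457102 - 21*I*√115 ≈ 4.571e+5 - 225.2*I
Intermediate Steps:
y = 282 - 21*I*√115 (y = 282 + √(-109 - 6)*(-21) = 282 + √(-115)*(-21) = 282 + (I*√115)*(-21) = 282 - 21*I*√115 ≈ 282.0 - 225.2*I)
y - T = (282 - 21*I*√115) - 1*(-456820) = (282 - 21*I*√115) + 456820 = 457102 - 21*I*√115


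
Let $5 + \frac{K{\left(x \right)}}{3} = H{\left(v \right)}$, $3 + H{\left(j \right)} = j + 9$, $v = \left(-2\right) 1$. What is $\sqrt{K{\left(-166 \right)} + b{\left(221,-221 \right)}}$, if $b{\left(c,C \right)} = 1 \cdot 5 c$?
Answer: $\sqrt{1102} \approx 33.196$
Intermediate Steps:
$v = -2$
$H{\left(j \right)} = 6 + j$ ($H{\left(j \right)} = -3 + \left(j + 9\right) = -3 + \left(9 + j\right) = 6 + j$)
$K{\left(x \right)} = -3$ ($K{\left(x \right)} = -15 + 3 \left(6 - 2\right) = -15 + 3 \cdot 4 = -15 + 12 = -3$)
$b{\left(c,C \right)} = 5 c$
$\sqrt{K{\left(-166 \right)} + b{\left(221,-221 \right)}} = \sqrt{-3 + 5 \cdot 221} = \sqrt{-3 + 1105} = \sqrt{1102}$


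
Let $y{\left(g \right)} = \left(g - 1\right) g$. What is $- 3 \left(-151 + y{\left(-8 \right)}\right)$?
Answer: $237$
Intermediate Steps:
$y{\left(g \right)} = g \left(-1 + g\right)$ ($y{\left(g \right)} = \left(-1 + g\right) g = g \left(-1 + g\right)$)
$- 3 \left(-151 + y{\left(-8 \right)}\right) = - 3 \left(-151 - 8 \left(-1 - 8\right)\right) = - 3 \left(-151 - -72\right) = - 3 \left(-151 + 72\right) = \left(-3\right) \left(-79\right) = 237$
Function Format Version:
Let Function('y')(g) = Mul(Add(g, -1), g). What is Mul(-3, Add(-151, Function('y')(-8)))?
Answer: 237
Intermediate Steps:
Function('y')(g) = Mul(g, Add(-1, g)) (Function('y')(g) = Mul(Add(-1, g), g) = Mul(g, Add(-1, g)))
Mul(-3, Add(-151, Function('y')(-8))) = Mul(-3, Add(-151, Mul(-8, Add(-1, -8)))) = Mul(-3, Add(-151, Mul(-8, -9))) = Mul(-3, Add(-151, 72)) = Mul(-3, -79) = 237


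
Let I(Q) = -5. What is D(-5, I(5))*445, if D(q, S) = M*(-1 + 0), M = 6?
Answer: -2670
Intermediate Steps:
D(q, S) = -6 (D(q, S) = 6*(-1 + 0) = 6*(-1) = -6)
D(-5, I(5))*445 = -6*445 = -2670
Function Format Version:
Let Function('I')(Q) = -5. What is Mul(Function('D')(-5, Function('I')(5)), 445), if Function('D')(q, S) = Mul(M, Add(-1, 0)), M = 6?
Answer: -2670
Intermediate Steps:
Function('D')(q, S) = -6 (Function('D')(q, S) = Mul(6, Add(-1, 0)) = Mul(6, -1) = -6)
Mul(Function('D')(-5, Function('I')(5)), 445) = Mul(-6, 445) = -2670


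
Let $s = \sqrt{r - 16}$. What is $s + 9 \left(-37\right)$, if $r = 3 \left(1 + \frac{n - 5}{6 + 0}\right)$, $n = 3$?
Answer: $-333 + i \sqrt{14} \approx -333.0 + 3.7417 i$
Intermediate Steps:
$r = 2$ ($r = 3 \left(1 + \frac{3 - 5}{6 + 0}\right) = 3 \left(1 - \frac{2}{6}\right) = 3 \left(1 - \frac{1}{3}\right) = 3 \cdot \frac{2}{3} = 2$)
$s = i \sqrt{14}$ ($s = \sqrt{2 - 16} = \sqrt{-14} = i \sqrt{14} \approx 3.7417 i$)
$s + 9 \left(-37\right) = i \sqrt{14} + 9 \left(-37\right) = i \sqrt{14} - 333 = -333 + i \sqrt{14}$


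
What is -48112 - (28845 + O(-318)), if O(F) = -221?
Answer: -76736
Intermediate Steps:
-48112 - (28845 + O(-318)) = -48112 - (28845 - 221) = -48112 - 1*28624 = -48112 - 28624 = -76736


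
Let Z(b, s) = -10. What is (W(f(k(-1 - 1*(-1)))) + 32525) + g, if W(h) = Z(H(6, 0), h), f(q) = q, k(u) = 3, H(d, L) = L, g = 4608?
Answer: 37123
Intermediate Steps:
W(h) = -10
(W(f(k(-1 - 1*(-1)))) + 32525) + g = (-10 + 32525) + 4608 = 32515 + 4608 = 37123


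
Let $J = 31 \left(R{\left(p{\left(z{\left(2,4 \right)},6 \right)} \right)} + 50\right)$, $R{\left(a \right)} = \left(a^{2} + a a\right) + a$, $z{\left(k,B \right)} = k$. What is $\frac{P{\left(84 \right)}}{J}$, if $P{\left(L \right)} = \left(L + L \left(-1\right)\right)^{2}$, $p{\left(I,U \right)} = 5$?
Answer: $0$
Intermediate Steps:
$P{\left(L \right)} = 0$ ($P{\left(L \right)} = \left(L - L\right)^{2} = 0^{2} = 0$)
$R{\left(a \right)} = a + 2 a^{2}$ ($R{\left(a \right)} = \left(a^{2} + a^{2}\right) + a = 2 a^{2} + a = a + 2 a^{2}$)
$J = 3255$ ($J = 31 \left(5 \left(1 + 2 \cdot 5\right) + 50\right) = 31 \left(5 \left(1 + 10\right) + 50\right) = 31 \left(5 \cdot 11 + 50\right) = 31 \left(55 + 50\right) = 31 \cdot 105 = 3255$)
$\frac{P{\left(84 \right)}}{J} = \frac{0}{3255} = 0 \cdot \frac{1}{3255} = 0$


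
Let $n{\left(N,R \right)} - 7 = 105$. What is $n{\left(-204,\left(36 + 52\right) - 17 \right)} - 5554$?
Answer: $-5442$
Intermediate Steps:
$n{\left(N,R \right)} = 112$ ($n{\left(N,R \right)} = 7 + 105 = 112$)
$n{\left(-204,\left(36 + 52\right) - 17 \right)} - 5554 = 112 - 5554 = -5442$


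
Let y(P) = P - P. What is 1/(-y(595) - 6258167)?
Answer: -1/6258167 ≈ -1.5979e-7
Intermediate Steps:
y(P) = 0
1/(-y(595) - 6258167) = 1/(-1*0 - 6258167) = 1/(0 - 6258167) = 1/(-6258167) = -1/6258167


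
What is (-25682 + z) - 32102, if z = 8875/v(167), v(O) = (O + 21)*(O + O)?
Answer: -3628364053/62792 ≈ -57784.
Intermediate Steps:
v(O) = 2*O*(21 + O) (v(O) = (21 + O)*(2*O) = 2*O*(21 + O))
z = 8875/62792 (z = 8875/((2*167*(21 + 167))) = 8875/((2*167*188)) = 8875/62792 ≈ 0.14134)
(-25682 + z) - 32102 = (-25682 + 8875/62792) - 32102 = -1612615269/62792 - 32102 = -3628364053/62792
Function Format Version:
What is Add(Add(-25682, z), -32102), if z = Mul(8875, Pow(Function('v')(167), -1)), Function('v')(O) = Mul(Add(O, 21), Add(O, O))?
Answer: Rational(-3628364053, 62792) ≈ -57784.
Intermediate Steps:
Function('v')(O) = Mul(2, O, Add(21, O)) (Function('v')(O) = Mul(Add(21, O), Mul(2, O)) = Mul(2, O, Add(21, O)))
z = Rational(8875, 62792) (z = Mul(8875, Pow(Mul(2, 167, Add(21, 167)), -1)) = Mul(8875, Pow(Mul(2, 167, 188), -1)) = Mul(8875, Pow(62792, -1)) = Mul(8875, Rational(1, 62792)) = Rational(8875, 62792) ≈ 0.14134)
Add(Add(-25682, z), -32102) = Add(Add(-25682, Rational(8875, 62792)), -32102) = Add(Rational(-1612615269, 62792), -32102) = Rational(-3628364053, 62792)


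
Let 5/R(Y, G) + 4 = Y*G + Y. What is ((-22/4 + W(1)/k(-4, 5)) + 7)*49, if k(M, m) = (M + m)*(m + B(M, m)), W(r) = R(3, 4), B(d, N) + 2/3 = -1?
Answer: 882/11 ≈ 80.182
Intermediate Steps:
B(d, N) = -5/3 (B(d, N) = -⅔ - 1 = -5/3)
R(Y, G) = 5/(-4 + Y + G*Y) (R(Y, G) = 5/(-4 + (Y*G + Y)) = 5/(-4 + (G*Y + Y)) = 5/(-4 + (Y + G*Y)) = 5/(-4 + Y + G*Y))
W(r) = 5/11 (W(r) = 5/(-4 + 3 + 4*3) = 5/(-4 + 3 + 12) = 5/11)
k(M, m) = (-5/3 + m)*(M + m) (k(M, m) = (M + m)*(m - 5/3) = (M + m)*(-5/3 + m) = (-5/3 + m)*(M + m))
((-22/4 + W(1)/k(-4, 5)) + 7)*49 = ((-22/4 + 5/(11*(5² - 5/3*(-4) - 5/3*5 - 4*5))) + 7)*49 = ((-22*¼ + 5/(11*(25 + 20/3 - 25/3 - 20))) + 7)*49 = ((-11/2 + 5/(11*(10/3))) + 7)*49 = ((-11/2 + (5/11)*(3/10)) + 7)*49 = ((-11/2 + 3/22) + 7)*49 = (-59/11 + 7)*49 = (18/11)*49 = 882/11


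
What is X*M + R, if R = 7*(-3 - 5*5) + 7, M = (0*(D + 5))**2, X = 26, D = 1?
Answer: -189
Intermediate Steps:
M = 0 (M = (0*(1 + 5))**2 = (0*6)**2 = 0**2 = 0)
R = -189 (R = 7*(-3 - 25) + 7 = 7*(-28) + 7 = -196 + 7 = -189)
X*M + R = 26*0 - 189 = 0 - 189 = -189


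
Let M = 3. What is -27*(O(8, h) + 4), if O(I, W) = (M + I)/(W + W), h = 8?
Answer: -2025/16 ≈ -126.56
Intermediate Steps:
O(I, W) = (3 + I)/(2*W) (O(I, W) = (3 + I)/(W + W) = (3 + I)/((2*W)) = (3 + I)*(1/(2*W)) = (3 + I)/(2*W))
-27*(O(8, h) + 4) = -27*((1/2)*(3 + 8)/8 + 4) = -27*((1/2)*(1/8)*11 + 4) = -27*(11/16 + 4) = -27*75/16 = -2025/16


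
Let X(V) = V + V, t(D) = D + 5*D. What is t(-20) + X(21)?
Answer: -78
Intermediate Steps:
t(D) = 6*D
X(V) = 2*V
t(-20) + X(21) = 6*(-20) + 2*21 = -120 + 42 = -78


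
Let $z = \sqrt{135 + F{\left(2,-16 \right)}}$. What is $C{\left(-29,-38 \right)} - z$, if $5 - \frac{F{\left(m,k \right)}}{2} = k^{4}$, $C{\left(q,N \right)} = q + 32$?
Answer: $3 - i \sqrt{130927} \approx 3.0 - 361.84 i$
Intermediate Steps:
$C{\left(q,N \right)} = 32 + q$
$F{\left(m,k \right)} = 10 - 2 k^{4}$
$z = i \sqrt{130927}$ ($z = \sqrt{135 + \left(10 - 2 \left(-16\right)^{4}\right)} = \sqrt{135 + \left(10 - 131072\right)} = \sqrt{135 - 131062} = \sqrt{-130927} = i \sqrt{130927} \approx 361.84 i$)
$C{\left(-29,-38 \right)} - z = \left(32 - 29\right) - i \sqrt{130927} = 3 - i \sqrt{130927}$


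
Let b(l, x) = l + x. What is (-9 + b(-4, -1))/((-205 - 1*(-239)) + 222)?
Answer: -7/128 ≈ -0.054688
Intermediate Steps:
(-9 + b(-4, -1))/((-205 - 1*(-239)) + 222) = (-9 + (-4 - 1))/((-205 - 1*(-239)) + 222) = (-9 - 5)/((-205 + 239) + 222) = -14/(34 + 222) = -14/256 = -14*1/256 = -7/128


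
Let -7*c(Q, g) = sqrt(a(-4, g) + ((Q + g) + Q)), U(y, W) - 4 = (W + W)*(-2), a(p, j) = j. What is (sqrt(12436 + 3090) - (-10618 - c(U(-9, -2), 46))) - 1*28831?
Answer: -18213 + sqrt(15526) - 2*sqrt(29)/7 ≈ -18090.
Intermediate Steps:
U(y, W) = 4 - 4*W (U(y, W) = 4 + (W + W)*(-2) = 4 + (2*W)*(-2) = 4 - 4*W)
c(Q, g) = -sqrt(2*Q + 2*g)/7 (c(Q, g) = -sqrt(g + ((Q + g) + Q))/7 = -sqrt(g + (g + 2*Q))/7 = -sqrt(2*Q + 2*g)/7)
(sqrt(12436 + 3090) - (-10618 - c(U(-9, -2), 46))) - 1*28831 = (sqrt(12436 + 3090) - (-10618 - (-1)*sqrt(2*(4 - 4*(-2)) + 2*46)/7)) - 1*28831 = (sqrt(15526) - (-10618 - (-1)*sqrt(2*(4 + 8) + 92)/7)) - 28831 = (sqrt(15526) - (-10618 - (-1)*sqrt(2*12 + 92)/7)) - 28831 = (sqrt(15526) - (-10618 - (-1)*sqrt(24 + 92)/7)) - 28831 = (sqrt(15526) - (-10618 - (-1)*sqrt(116)/7)) - 28831 = (sqrt(15526) - (-10618 - (-1)*2*sqrt(29)/7)) - 28831 = (sqrt(15526) - (-10618 - (-2)*sqrt(29)/7)) - 28831 = (sqrt(15526) - (-10618 + 2*sqrt(29)/7)) - 28831 = (sqrt(15526) + (10618 - 2*sqrt(29)/7)) - 28831 = (10618 + sqrt(15526) - 2*sqrt(29)/7) - 28831 = -18213 + sqrt(15526) - 2*sqrt(29)/7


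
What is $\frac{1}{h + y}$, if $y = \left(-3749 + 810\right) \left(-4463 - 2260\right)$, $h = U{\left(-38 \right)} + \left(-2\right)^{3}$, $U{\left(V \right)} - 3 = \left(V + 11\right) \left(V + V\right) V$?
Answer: $\frac{1}{19680916} \approx 5.0811 \cdot 10^{-8}$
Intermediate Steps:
$U{\left(V \right)} = 3 + 2 V^{2} \left(11 + V\right)$ ($U{\left(V \right)} = 3 + \left(V + 11\right) \left(V + V\right) V = 3 + \left(11 + V\right) 2 V V = 3 + 2 V \left(11 + V\right) V = 3 + 2 V^{2} \left(11 + V\right)$)
$h = -77981$ ($h = \left(3 + 2 \left(-38\right)^{3} + 22 \left(-38\right)^{2}\right) + \left(-2\right)^{3} = \left(3 + 2 \left(-54872\right) + 22 \cdot 1444\right) - 8 = \left(3 - 109744 + 31768\right) - 8 = -77973 - 8 = -77981$)
$y = 19758897$ ($y = \left(-2939\right) \left(-6723\right) = 19758897$)
$\frac{1}{h + y} = \frac{1}{-77981 + 19758897} = \frac{1}{19680916}$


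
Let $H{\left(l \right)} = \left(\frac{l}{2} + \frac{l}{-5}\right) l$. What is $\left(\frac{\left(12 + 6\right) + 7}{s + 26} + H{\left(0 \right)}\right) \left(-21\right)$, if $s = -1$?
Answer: $-21$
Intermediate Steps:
$H{\left(l \right)} = \frac{3 l^{2}}{10}$ ($H{\left(l \right)} = \left(l \frac{1}{2} + l \left(- \frac{1}{5}\right)\right) l = \left(\frac{l}{2} - \frac{l}{5}\right) l = \frac{3 l}{10} l = \frac{3 l^{2}}{10}$)
$\left(\frac{\left(12 + 6\right) + 7}{s + 26} + H{\left(0 \right)}\right) \left(-21\right) = \left(\frac{\left(12 + 6\right) + 7}{-1 + 26} + \frac{3 \cdot 0^{2}}{10}\right) \left(-21\right) = \left(\frac{18 + 7}{25} + \frac{3}{10} \cdot 0\right) \left(-21\right) = \left(25 \cdot \frac{1}{25} + 0\right) \left(-21\right) = \left(1 + 0\right) \left(-21\right) = 1 \left(-21\right) = -21$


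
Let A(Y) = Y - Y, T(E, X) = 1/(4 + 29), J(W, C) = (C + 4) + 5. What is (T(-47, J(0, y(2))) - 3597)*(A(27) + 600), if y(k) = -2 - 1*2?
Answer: -23740000/11 ≈ -2.1582e+6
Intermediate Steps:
y(k) = -4 (y(k) = -2 - 2 = -4)
J(W, C) = 9 + C (J(W, C) = (4 + C) + 5 = 9 + C)
T(E, X) = 1/33
A(Y) = 0
(T(-47, J(0, y(2))) - 3597)*(A(27) + 600) = (1/33 - 3597)*(0 + 600) = -118700/33*600 = -23740000/11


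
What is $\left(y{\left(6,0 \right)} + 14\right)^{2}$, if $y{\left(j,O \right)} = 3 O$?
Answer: $196$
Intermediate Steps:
$\left(y{\left(6,0 \right)} + 14\right)^{2} = \left(3 \cdot 0 + 14\right)^{2} = \left(0 + 14\right)^{2} = 14^{2} = 196$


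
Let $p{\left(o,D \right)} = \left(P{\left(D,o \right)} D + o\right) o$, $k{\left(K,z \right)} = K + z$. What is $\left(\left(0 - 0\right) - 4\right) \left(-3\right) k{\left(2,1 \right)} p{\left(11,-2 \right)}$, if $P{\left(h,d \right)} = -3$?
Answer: $6732$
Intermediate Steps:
$p{\left(o,D \right)} = o \left(o - 3 D\right)$ ($p{\left(o,D \right)} = \left(- 3 D + o\right) o = \left(o - 3 D\right) o = o \left(o - 3 D\right)$)
$\left(\left(0 - 0\right) - 4\right) \left(-3\right) k{\left(2,1 \right)} p{\left(11,-2 \right)} = \left(\left(0 - 0\right) - 4\right) \left(-3\right) \left(2 + 1\right) 11 \left(11 - -6\right) = \left(\left(0 + 0\right) - 4\right) \left(-3\right) 3 \cdot 11 \left(11 + 6\right) = \left(0 - 4\right) \left(-3\right) 3 \cdot 11 \cdot 17 = \left(-4\right) \left(-3\right) 3 \cdot 187 = 12 \cdot 3 \cdot 187 = 36 \cdot 187 = 6732$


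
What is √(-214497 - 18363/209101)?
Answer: 2*I*√2344626279787890/209101 ≈ 463.14*I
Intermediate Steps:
√(-214497 - 18363/209101) = √(-44851555560/209101) = 2*I*√2344626279787890/209101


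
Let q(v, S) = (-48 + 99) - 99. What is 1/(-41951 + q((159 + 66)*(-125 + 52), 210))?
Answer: -1/41999 ≈ -2.3810e-5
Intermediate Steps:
q(v, S) = -48 (q(v, S) = 51 - 99 = -48)
1/(-41951 + q((159 + 66)*(-125 + 52), 210)) = 1/(-41951 - 48) = 1/(-41999) = -1/41999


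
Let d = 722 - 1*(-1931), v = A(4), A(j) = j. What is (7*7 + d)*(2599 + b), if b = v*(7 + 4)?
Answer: 7141386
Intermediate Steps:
v = 4
b = 44 (b = 4*(7 + 4) = 4*11 = 44)
d = 2653 (d = 722 + 1931 = 2653)
(7*7 + d)*(2599 + b) = (7*7 + 2653)*(2599 + 44) = (49 + 2653)*2643 = 2702*2643 = 7141386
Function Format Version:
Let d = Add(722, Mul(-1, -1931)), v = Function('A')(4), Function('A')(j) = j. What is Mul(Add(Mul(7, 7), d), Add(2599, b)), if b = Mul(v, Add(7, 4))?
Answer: 7141386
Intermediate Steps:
v = 4
b = 44 (b = Mul(4, Add(7, 4)) = Mul(4, 11) = 44)
d = 2653 (d = Add(722, 1931) = 2653)
Mul(Add(Mul(7, 7), d), Add(2599, b)) = Mul(Add(Mul(7, 7), 2653), Add(2599, 44)) = Mul(Add(49, 2653), 2643) = Mul(2702, 2643) = 7141386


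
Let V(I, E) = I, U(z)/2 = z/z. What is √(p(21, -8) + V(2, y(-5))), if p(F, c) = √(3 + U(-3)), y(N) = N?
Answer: √(2 + √5) ≈ 2.0582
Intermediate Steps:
U(z) = 2 (U(z) = 2*(z/z) = 2*1 = 2)
p(F, c) = √5 (p(F, c) = √(3 + 2) = √5)
√(p(21, -8) + V(2, y(-5))) = √(√5 + 2) = √(2 + √5)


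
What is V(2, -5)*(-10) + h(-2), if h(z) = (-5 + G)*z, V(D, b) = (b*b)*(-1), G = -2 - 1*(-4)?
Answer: 256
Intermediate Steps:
G = 2 (G = -2 + 4 = 2)
V(D, b) = -b**2 (V(D, b) = b**2*(-1) = -b**2)
h(z) = -3*z (h(z) = (-5 + 2)*z = -3*z)
V(2, -5)*(-10) + h(-2) = -1*(-5)**2*(-10) - 3*(-2) = -1*25*(-10) + 6 = -25*(-10) + 6 = 250 + 6 = 256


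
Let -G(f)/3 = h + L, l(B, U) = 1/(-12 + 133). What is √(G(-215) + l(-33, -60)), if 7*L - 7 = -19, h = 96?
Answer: I*√1677011/77 ≈ 16.818*I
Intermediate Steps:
L = -12/7 (L = 1 + (⅐)*(-19) = 1 - 19/7 = -12/7 ≈ -1.7143)
l(B, U) = 1/121
G(f) = -1980/7 (G(f) = -3*(96 - 12/7) = -3*660/7 = -1980/7)
√(G(-215) + l(-33, -60)) = √(-1980/7 + 1/121) = √(-239573/847) = I*√1677011/77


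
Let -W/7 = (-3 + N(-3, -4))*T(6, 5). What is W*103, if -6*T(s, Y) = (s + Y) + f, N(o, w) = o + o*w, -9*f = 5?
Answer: 67774/9 ≈ 7530.4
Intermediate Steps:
f = -5/9 (f = -⅑*5 = -5/9 ≈ -0.55556)
T(s, Y) = 5/54 - Y/6 - s/6 (T(s, Y) = -((s + Y) - 5/9)/6 = -((Y + s) - 5/9)/6 = -(-5/9 + Y + s)/6 = 5/54 - Y/6 - s/6)
W = 658/9 (W = -7*(-3 - 3*(1 - 4))*(5/54 - ⅙*5 - ⅙*6) = -7*(-3 - 3*(-3))*(5/54 - ⅚ - 1) = -7*(-3 + 9)*(-47)/27 = -42*(-47)/27 = -7*(-94/9) = 658/9 ≈ 73.111)
W*103 = (658/9)*103 = 67774/9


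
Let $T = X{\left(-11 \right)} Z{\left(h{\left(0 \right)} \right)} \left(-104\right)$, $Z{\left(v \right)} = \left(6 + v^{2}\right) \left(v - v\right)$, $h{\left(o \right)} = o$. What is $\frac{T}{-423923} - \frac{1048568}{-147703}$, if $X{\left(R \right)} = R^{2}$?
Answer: $\frac{1048568}{147703} \approx 7.0992$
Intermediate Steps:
$Z{\left(v \right)} = 0$ ($Z{\left(v \right)} = \left(6 + v^{2}\right) 0 = 0$)
$T = 0$ ($T = \left(-11\right)^{2} \cdot 0 \left(-104\right) = 121 \cdot 0 \left(-104\right) = 0 \left(-104\right) = 0$)
$\frac{T}{-423923} - \frac{1048568}{-147703} = \frac{0}{-423923} - \frac{1048568}{-147703} = 0 \left(- \frac{1}{423923}\right) - - \frac{1048568}{147703} = 0 + \frac{1048568}{147703} = \frac{1048568}{147703}$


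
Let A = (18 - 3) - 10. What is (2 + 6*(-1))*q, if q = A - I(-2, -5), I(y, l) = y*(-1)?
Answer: -12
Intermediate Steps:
I(y, l) = -y
A = 5 (A = 15 - 10 = 5)
q = 3 (q = 5 - (-1)*(-2) = 5 - 1*2 = 5 - 2 = 3)
(2 + 6*(-1))*q = (2 + 6*(-1))*3 = (2 - 6)*3 = -4*3 = -12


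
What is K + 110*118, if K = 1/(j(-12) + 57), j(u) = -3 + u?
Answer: 545161/42 ≈ 12980.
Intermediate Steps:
K = 1/42 (K = 1/((-3 - 12) + 57) = 1/(-15 + 57) = 1/42 ≈ 0.023810)
K + 110*118 = 1/42 + 110*118 = 1/42 + 12980 = 545161/42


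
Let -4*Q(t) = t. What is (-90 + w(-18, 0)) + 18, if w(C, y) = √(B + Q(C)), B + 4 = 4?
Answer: -72 + 3*√2/2 ≈ -69.879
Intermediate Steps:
B = 0 (B = -4 + 4 = 0)
Q(t) = -t/4
w(C, y) = √(-C)/2 (w(C, y) = √(0 - C/4) = √(-C/4) = √(-C)/2)
(-90 + w(-18, 0)) + 18 = (-90 + √(-1*(-18))/2) + 18 = (-90 + √18/2) + 18 = (-90 + (3*√2)/2) + 18 = (-90 + 3*√2/2) + 18 = -72 + 3*√2/2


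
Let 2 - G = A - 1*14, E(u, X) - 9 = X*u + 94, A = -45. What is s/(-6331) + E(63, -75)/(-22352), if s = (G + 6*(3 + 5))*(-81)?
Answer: 113303845/70755256 ≈ 1.6013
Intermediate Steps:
E(u, X) = 103 + X*u (E(u, X) = 9 + (X*u + 94) = 9 + (94 + X*u) = 103 + X*u)
G = 61 (G = 2 - (-45 - 1*14) = 2 - (-45 - 14) = 2 - 1*(-59) = 2 + 59 = 61)
s = -8829 (s = (61 + 6*(3 + 5))*(-81) = (61 + 6*8)*(-81) = (61 + 48)*(-81) = 109*(-81) = -8829)
s/(-6331) + E(63, -75)/(-22352) = -8829/(-6331) + (103 - 75*63)/(-22352) = -8829*(-1/6331) + (103 - 4725)*(-1/22352) = 8829/6331 - 4622*(-1/22352) = 8829/6331 + 2311/11176 = 113303845/70755256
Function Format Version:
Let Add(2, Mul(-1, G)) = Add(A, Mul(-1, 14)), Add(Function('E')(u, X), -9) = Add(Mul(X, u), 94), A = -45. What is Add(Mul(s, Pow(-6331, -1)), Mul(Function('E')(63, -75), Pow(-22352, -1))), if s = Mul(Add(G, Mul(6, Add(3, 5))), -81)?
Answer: Rational(113303845, 70755256) ≈ 1.6013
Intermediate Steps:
Function('E')(u, X) = Add(103, Mul(X, u)) (Function('E')(u, X) = Add(9, Add(Mul(X, u), 94)) = Add(9, Add(94, Mul(X, u))) = Add(103, Mul(X, u)))
G = 61 (G = Add(2, Mul(-1, Add(-45, Mul(-1, 14)))) = Add(2, Mul(-1, Add(-45, -14))) = Add(2, Mul(-1, -59)) = Add(2, 59) = 61)
s = -8829 (s = Mul(Add(61, Mul(6, Add(3, 5))), -81) = Mul(Add(61, Mul(6, 8)), -81) = Mul(Add(61, 48), -81) = Mul(109, -81) = -8829)
Add(Mul(s, Pow(-6331, -1)), Mul(Function('E')(63, -75), Pow(-22352, -1))) = Add(Mul(-8829, Pow(-6331, -1)), Mul(Add(103, Mul(-75, 63)), Pow(-22352, -1))) = Add(Mul(-8829, Rational(-1, 6331)), Mul(Add(103, -4725), Rational(-1, 22352))) = Add(Rational(8829, 6331), Mul(-4622, Rational(-1, 22352))) = Add(Rational(8829, 6331), Rational(2311, 11176)) = Rational(113303845, 70755256)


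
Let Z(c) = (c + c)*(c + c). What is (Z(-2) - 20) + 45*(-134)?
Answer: -6034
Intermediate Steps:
Z(c) = 4*c² (Z(c) = (2*c)*(2*c) = 4*c²)
(Z(-2) - 20) + 45*(-134) = (4*(-2)² - 20) + 45*(-134) = (4*4 - 20) - 6030 = (16 - 20) - 6030 = -4 - 6030 = -6034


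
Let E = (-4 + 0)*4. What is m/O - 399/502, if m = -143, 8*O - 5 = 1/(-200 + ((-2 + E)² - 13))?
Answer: -15991953/69778 ≈ -229.18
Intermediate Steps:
E = -16 (E = -4*4 = -16)
O = 139/222 (O = 5/8 + 1/(8*(-200 + ((-2 - 16)² - 13))) = 5/8 + 1/(8*(-200 + ((-18)² - 13))) = 5/8 + 1/(8*(-200 + (324 - 13))) = 5/8 + 1/(8*(-200 + 311)) = 5/8 + (⅛)/111 = 5/8 + (⅛)*(1/111) = 5/8 + 1/888 = 139/222 ≈ 0.62613)
m/O - 399/502 = -143/139/222 - 399/502 = -143*222/139 - 399*1/502 = -31746/139 - 399/502 = -15991953/69778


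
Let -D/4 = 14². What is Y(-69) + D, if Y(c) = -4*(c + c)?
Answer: -232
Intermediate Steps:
D = -784 (D = -4*14² = -4*196 = -784)
Y(c) = -8*c
Y(-69) + D = -8*(-69) - 784 = 552 - 784 = -232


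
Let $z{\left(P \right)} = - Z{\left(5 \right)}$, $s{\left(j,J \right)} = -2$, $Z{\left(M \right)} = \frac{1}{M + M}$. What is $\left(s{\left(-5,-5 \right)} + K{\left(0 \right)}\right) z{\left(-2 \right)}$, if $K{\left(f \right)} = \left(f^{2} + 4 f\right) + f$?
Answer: $\frac{1}{5} \approx 0.2$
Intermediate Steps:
$Z{\left(M \right)} = \frac{1}{2 M}$
$K{\left(f \right)} = f^{2} + 5 f$
$z{\left(P \right)} = - \frac{1}{10}$ ($z{\left(P \right)} = - \frac{1}{2 \cdot 5} = \left(-1\right) \frac{1}{10} = - \frac{1}{10}$)
$\left(s{\left(-5,-5 \right)} + K{\left(0 \right)}\right) z{\left(-2 \right)} = \left(-2 + 0 \left(5 + 0\right)\right) \left(- \frac{1}{10}\right) = \left(-2 + 0 \cdot 5\right) \left(- \frac{1}{10}\right) = \left(-2 + 0\right) \left(- \frac{1}{10}\right) = \left(-2\right) \left(- \frac{1}{10}\right) = \frac{1}{5}$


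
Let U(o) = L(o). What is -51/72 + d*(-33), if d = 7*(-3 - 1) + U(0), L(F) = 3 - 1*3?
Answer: 22159/24 ≈ 923.29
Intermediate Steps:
L(F) = 0 (L(F) = 3 - 3 = 0)
U(o) = 0
d = -28 (d = 7*(-3 - 1) + 0 = 7*(-4) + 0 = -28 + 0 = -28)
-51/72 + d*(-33) = -51/72 - 28*(-33) = -51*1/72 + 924 = -17/24 + 924 = 22159/24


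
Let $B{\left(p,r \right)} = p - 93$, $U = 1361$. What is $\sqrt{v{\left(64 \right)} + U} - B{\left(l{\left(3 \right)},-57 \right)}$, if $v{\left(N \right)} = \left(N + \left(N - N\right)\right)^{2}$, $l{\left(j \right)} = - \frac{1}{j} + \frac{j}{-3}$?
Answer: $\frac{283}{3} + \sqrt{5457} \approx 168.2$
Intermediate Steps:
$l{\left(j \right)} = - \frac{1}{j} - \frac{j}{3}$ ($l{\left(j \right)} = - \frac{1}{j} + j \left(- \frac{1}{3}\right) = - \frac{1}{j} - \frac{j}{3}$)
$v{\left(N \right)} = N^{2}$ ($v{\left(N \right)} = \left(N + 0\right)^{2} = N^{2}$)
$B{\left(p,r \right)} = -93 + p$ ($B{\left(p,r \right)} = p - 93 = -93 + p$)
$\sqrt{v{\left(64 \right)} + U} - B{\left(l{\left(3 \right)},-57 \right)} = \sqrt{64^{2} + 1361} - \left(-93 - \frac{4}{3}\right) = \sqrt{4096 + 1361} - \left(-93 - \frac{4}{3}\right) = \sqrt{5457} - \left(-93 - \frac{4}{3}\right) = \sqrt{5457} - - \frac{283}{3} = \sqrt{5457} + \frac{283}{3} = \frac{283}{3} + \sqrt{5457}$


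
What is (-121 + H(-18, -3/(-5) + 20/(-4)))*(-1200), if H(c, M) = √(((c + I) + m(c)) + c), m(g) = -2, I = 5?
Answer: 145200 - 1200*I*√33 ≈ 1.452e+5 - 6893.5*I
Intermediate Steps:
H(c, M) = √(3 + 2*c) (H(c, M) = √(((c + 5) - 2) + c) = √(((5 + c) - 2) + c) = √((3 + c) + c) = √(3 + 2*c))
(-121 + H(-18, -3/(-5) + 20/(-4)))*(-1200) = (-121 + √(3 + 2*(-18)))*(-1200) = (-121 + √(3 - 36))*(-1200) = (-121 + √(-33))*(-1200) = (-121 + I*√33)*(-1200) = 145200 - 1200*I*√33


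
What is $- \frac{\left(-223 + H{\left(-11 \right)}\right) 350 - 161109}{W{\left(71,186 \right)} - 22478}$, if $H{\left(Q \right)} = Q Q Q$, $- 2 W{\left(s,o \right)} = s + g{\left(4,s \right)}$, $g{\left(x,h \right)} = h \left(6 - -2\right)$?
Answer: $- \frac{1410018}{45595} \approx -30.925$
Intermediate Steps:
$g{\left(x,h \right)} = 8 h$ ($g{\left(x,h \right)} = h \left(6 + 2\right) = h 8 = 8 h$)
$W{\left(s,o \right)} = - \frac{9 s}{2}$ ($W{\left(s,o \right)} = - \frac{s + 8 s}{2} = - \frac{9 s}{2}$)
$H{\left(Q \right)} = Q^{3}$ ($H{\left(Q \right)} = Q^{2} Q = Q^{3}$)
$- \frac{\left(-223 + H{\left(-11 \right)}\right) 350 - 161109}{W{\left(71,186 \right)} - 22478} = - \frac{\left(-223 + \left(-11\right)^{3}\right) 350 - 161109}{\left(- \frac{9}{2}\right) 71 - 22478} = - \frac{\left(-223 - 1331\right) 350 - 161109}{- \frac{639}{2} - 22478} = - \frac{\left(-1554\right) 350 - 161109}{- \frac{45595}{2}} = - \frac{\left(-543900 - 161109\right) \left(-2\right)}{45595} = - \frac{\left(-705009\right) \left(-2\right)}{45595} = \left(-1\right) \frac{1410018}{45595} = - \frac{1410018}{45595}$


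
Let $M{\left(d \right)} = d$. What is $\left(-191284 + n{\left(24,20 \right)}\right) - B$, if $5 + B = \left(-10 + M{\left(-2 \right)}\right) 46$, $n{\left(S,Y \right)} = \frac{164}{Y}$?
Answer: $- \frac{953594}{5} \approx -1.9072 \cdot 10^{5}$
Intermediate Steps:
$B = -557$ ($B = -5 + \left(-10 - 2\right) 46 = -5 - 552 = -557$)
$\left(-191284 + n{\left(24,20 \right)}\right) - B = \left(-191284 + \frac{164}{20}\right) - -557 = \left(-191284 + 164 \cdot \frac{1}{20}\right) + 557 = \left(-191284 + \frac{41}{5}\right) + 557 = - \frac{956379}{5} + 557 = - \frac{953594}{5}$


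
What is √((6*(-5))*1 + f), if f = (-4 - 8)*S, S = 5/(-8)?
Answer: 3*I*√10/2 ≈ 4.7434*I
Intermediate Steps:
S = -5/8 (S = 5*(-⅛) = -5/8 ≈ -0.62500)
f = 15/2 (f = (-4 - 8)*(-5/8) = -12*(-5/8) = 15/2 ≈ 7.5000)
√((6*(-5))*1 + f) = √((6*(-5))*1 + 15/2) = √(-30*1 + 15/2) = √(-30 + 15/2) = √(-45/2) = 3*I*√10/2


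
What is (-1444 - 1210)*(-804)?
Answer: 2133816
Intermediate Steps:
(-1444 - 1210)*(-804) = -2654*(-804) = 2133816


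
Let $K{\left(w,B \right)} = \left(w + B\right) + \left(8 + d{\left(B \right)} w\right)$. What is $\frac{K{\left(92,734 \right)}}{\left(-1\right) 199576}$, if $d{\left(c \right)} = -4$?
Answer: $- \frac{233}{99788} \approx -0.0023349$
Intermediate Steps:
$K{\left(w,B \right)} = 8 + B - 3 w$ ($K{\left(w,B \right)} = \left(w + B\right) - \left(-8 + 4 w\right) = \left(B + w\right) - \left(-8 + 4 w\right) = 8 + B - 3 w$)
$\frac{K{\left(92,734 \right)}}{\left(-1\right) 199576} = \frac{8 + 734 - 276}{\left(-1\right) 199576} = \frac{8 + 734 - 276}{-199576} = 466 \left(- \frac{1}{199576}\right) = - \frac{233}{99788}$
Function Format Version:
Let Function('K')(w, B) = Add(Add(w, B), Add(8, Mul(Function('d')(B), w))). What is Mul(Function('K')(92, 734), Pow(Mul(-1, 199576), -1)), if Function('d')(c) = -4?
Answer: Rational(-233, 99788) ≈ -0.0023349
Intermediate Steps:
Function('K')(w, B) = Add(8, B, Mul(-3, w)) (Function('K')(w, B) = Add(Add(w, B), Add(8, Mul(-4, w))) = Add(Add(B, w), Add(8, Mul(-4, w))) = Add(8, B, Mul(-3, w)))
Mul(Function('K')(92, 734), Pow(Mul(-1, 199576), -1)) = Mul(Add(8, 734, Mul(-3, 92)), Pow(Mul(-1, 199576), -1)) = Mul(Add(8, 734, -276), Pow(-199576, -1)) = Mul(466, Rational(-1, 199576)) = Rational(-233, 99788)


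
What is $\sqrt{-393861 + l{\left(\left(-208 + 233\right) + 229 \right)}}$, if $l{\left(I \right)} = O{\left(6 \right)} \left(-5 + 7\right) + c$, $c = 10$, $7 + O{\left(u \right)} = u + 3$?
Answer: $i \sqrt{393847} \approx 627.57 i$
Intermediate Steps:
$O{\left(u \right)} = -4 + u$ ($O{\left(u \right)} = -7 + \left(u + 3\right) = -7 + \left(3 + u\right) = -4 + u$)
$l{\left(I \right)} = 14$ ($l{\left(I \right)} = \left(-4 + 6\right) \left(-5 + 7\right) + 10 = 2 \cdot 2 + 10 = 4 + 10 = 14$)
$\sqrt{-393861 + l{\left(\left(-208 + 233\right) + 229 \right)}} = \sqrt{-393861 + 14} = \sqrt{-393847} = i \sqrt{393847}$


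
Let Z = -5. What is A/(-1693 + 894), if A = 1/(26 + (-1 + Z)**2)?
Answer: -1/49538 ≈ -2.0187e-5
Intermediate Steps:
A = 1/62 (A = 1/(26 + (-1 - 5)**2) = 1/(26 + (-6)**2) = 1/(26 + 36) = 1/62 ≈ 0.016129)
A/(-1693 + 894) = (1/62)/(-1693 + 894) = (1/62)/(-799) = -1/799*1/62 = -1/49538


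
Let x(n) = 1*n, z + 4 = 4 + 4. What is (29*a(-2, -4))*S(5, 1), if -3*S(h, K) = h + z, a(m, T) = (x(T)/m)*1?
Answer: -174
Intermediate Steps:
z = 4 (z = -4 + (4 + 4) = -4 + 8 = 4)
x(n) = n
a(m, T) = T/m (a(m, T) = (T/m)*1 = T/m)
S(h, K) = -4/3 - h/3 (S(h, K) = -(h + 4)/3 = -(4 + h)/3 = -4/3 - h/3)
(29*a(-2, -4))*S(5, 1) = (29*(-4/(-2)))*(-4/3 - ⅓*5) = (29*(-4*(-½)))*(-4/3 - 5/3) = (29*2)*(-3) = 58*(-3) = -174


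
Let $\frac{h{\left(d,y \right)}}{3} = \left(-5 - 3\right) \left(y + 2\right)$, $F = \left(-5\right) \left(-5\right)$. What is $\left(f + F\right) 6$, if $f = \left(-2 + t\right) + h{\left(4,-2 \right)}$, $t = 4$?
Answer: $162$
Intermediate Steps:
$F = 25$
$h{\left(d,y \right)} = -48 - 24 y$ ($h{\left(d,y \right)} = 3 \left(-5 - 3\right) \left(y + 2\right) = 3 \left(- 8 \left(2 + y\right)\right) = 3 \left(-16 - 8 y\right) = -48 - 24 y$)
$f = 2$ ($f = \left(-2 + 4\right) - 0 = 2 + \left(-48 + 48\right) = 2 + 0 = 2$)
$\left(f + F\right) 6 = \left(2 + 25\right) 6 = 27 \cdot 6 = 162$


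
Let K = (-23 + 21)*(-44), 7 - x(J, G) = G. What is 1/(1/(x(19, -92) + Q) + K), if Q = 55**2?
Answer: 3124/274913 ≈ 0.011364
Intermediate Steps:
x(J, G) = 7 - G
Q = 3025
K = 88 (K = -2*(-44) = 88)
1/(1/(x(19, -92) + Q) + K) = 1/(1/((7 - 1*(-92)) + 3025) + 88) = 1/(1/((7 + 92) + 3025) + 88) = 1/(1/(99 + 3025) + 88) = 1/(1/3124 + 88) = 1/(274913/3124) = 3124/274913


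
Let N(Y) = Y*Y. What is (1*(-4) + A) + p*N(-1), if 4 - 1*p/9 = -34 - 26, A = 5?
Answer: 577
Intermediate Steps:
p = 576 (p = 36 - 9*(-34 - 26) = 36 - 9*(-60) = 36 + 540 = 576)
N(Y) = Y**2
(1*(-4) + A) + p*N(-1) = (1*(-4) + 5) + 576*(-1)**2 = (-4 + 5) + 576*1 = 1 + 576 = 577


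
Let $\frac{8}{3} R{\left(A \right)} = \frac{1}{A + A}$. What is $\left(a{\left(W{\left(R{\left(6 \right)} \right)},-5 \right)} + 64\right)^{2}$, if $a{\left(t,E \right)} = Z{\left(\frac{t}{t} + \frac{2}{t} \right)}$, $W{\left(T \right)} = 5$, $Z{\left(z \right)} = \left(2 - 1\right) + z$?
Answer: $\frac{110224}{25} \approx 4409.0$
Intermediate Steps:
$R{\left(A \right)} = \frac{3}{16 A}$ ($R{\left(A \right)} = \frac{3}{8 \left(A + A\right)} = \frac{3}{8 \cdot 2 A} = \frac{3 \frac{1}{2 A}}{8} = \frac{3}{16 A}$)
$Z{\left(z \right)} = 1 + z$
$a{\left(t,E \right)} = 2 + \frac{2}{t}$ ($a{\left(t,E \right)} = 1 + \left(\frac{t}{t} + \frac{2}{t}\right) = 1 + \left(1 + \frac{2}{t}\right) = 2 + \frac{2}{t}$)
$\left(a{\left(W{\left(R{\left(6 \right)} \right)},-5 \right)} + 64\right)^{2} = \left(\left(2 + \frac{2}{5}\right) + 64\right)^{2} = \left(\frac{12}{5} + 64\right)^{2} = \left(\frac{332}{5}\right)^{2} = \frac{110224}{25}$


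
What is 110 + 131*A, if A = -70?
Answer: -9060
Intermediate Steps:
110 + 131*A = 110 + 131*(-70) = 110 - 9170 = -9060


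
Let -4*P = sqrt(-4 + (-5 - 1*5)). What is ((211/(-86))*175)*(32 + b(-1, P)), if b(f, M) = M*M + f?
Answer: -8898925/688 ≈ -12934.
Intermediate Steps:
P = -I*sqrt(14)/4 (P = -sqrt(-4 + (-5 - 1*5))/4 = -sqrt(-4 + (-5 - 5))/4 = -sqrt(-4 - 10)/4 = -I*sqrt(14)/4 ≈ -0.93541*I)
b(f, M) = f + M**2 (b(f, M) = M**2 + f = f + M**2)
((211/(-86))*175)*(32 + b(-1, P)) = ((211/(-86))*175)*(32 + (-1 + (-I*sqrt(14)/4)**2)) = ((211*(-1/86))*175)*(32 + (-1 - 7/8)) = (-211/86*175)*(32 - 15/8) = -36925/86*241/8 = -8898925/688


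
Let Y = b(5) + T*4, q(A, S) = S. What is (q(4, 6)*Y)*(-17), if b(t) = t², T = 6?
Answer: -4998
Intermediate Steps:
Y = 49 (Y = 5² + 6*4 = 25 + 24 = 49)
(q(4, 6)*Y)*(-17) = (6*49)*(-17) = 294*(-17) = -4998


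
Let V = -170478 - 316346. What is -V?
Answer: 486824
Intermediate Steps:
V = -486824
-V = -1*(-486824) = 486824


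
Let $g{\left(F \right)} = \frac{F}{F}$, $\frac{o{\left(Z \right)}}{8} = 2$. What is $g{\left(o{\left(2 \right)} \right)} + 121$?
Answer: $122$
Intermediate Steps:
$o{\left(Z \right)} = 16$ ($o{\left(Z \right)} = 8 \cdot 2 = 16$)
$g{\left(F \right)} = 1$
$g{\left(o{\left(2 \right)} \right)} + 121 = 1 + 121 = 122$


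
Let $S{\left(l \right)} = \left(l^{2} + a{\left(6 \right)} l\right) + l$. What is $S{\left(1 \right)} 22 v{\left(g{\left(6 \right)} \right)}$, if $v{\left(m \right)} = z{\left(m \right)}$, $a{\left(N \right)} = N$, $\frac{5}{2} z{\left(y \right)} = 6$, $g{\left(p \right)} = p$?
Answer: $\frac{2112}{5} \approx 422.4$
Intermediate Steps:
$z{\left(y \right)} = \frac{12}{5}$ ($z{\left(y \right)} = \frac{2}{5} \cdot 6 = \frac{12}{5}$)
$v{\left(m \right)} = \frac{12}{5}$
$S{\left(l \right)} = l^{2} + 7 l$ ($S{\left(l \right)} = \left(l^{2} + 6 l\right) + l = l^{2} + 7 l$)
$S{\left(1 \right)} 22 v{\left(g{\left(6 \right)} \right)} = 1 \left(7 + 1\right) 22 \cdot \frac{12}{5} = 1 \cdot 8 \cdot 22 \cdot \frac{12}{5} = 8 \cdot 22 \cdot \frac{12}{5} = 176 \cdot \frac{12}{5} = \frac{2112}{5}$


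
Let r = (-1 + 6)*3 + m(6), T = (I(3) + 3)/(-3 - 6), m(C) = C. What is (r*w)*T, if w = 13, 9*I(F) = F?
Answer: -910/9 ≈ -101.11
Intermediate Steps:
I(F) = F/9
T = -10/27 (T = ((⅑)*3 + 3)/(-3 - 6) = (⅓ + 3)/(-9) = (10/3)*(-⅑) = -10/27 ≈ -0.37037)
r = 21 (r = (-1 + 6)*3 + 6 = 5*3 + 6 = 15 + 6 = 21)
(r*w)*T = (21*13)*(-10/27) = 273*(-10/27) = -910/9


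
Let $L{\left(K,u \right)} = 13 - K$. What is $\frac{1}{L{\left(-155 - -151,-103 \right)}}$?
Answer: $\frac{1}{17} \approx 0.058824$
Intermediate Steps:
$\frac{1}{L{\left(-155 - -151,-103 \right)}} = \frac{1}{13 - \left(-155 - -151\right)} = \frac{1}{13 - \left(-155 + 151\right)} = \frac{1}{13 - -4} = \frac{1}{13 + 4} = \frac{1}{17}$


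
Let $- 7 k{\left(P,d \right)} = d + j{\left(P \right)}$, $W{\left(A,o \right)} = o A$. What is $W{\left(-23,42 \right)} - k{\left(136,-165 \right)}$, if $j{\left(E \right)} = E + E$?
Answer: $- \frac{6655}{7} \approx -950.71$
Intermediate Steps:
$j{\left(E \right)} = 2 E$
$W{\left(A,o \right)} = A o$
$k{\left(P,d \right)} = - \frac{2 P}{7} - \frac{d}{7}$ ($k{\left(P,d \right)} = - \frac{d + 2 P}{7} = - \frac{2 P}{7} - \frac{d}{7}$)
$W{\left(-23,42 \right)} - k{\left(136,-165 \right)} = \left(-23\right) 42 - \left(\left(- \frac{2}{7}\right) 136 - - \frac{165}{7}\right) = -966 - \left(- \frac{272}{7} + \frac{165}{7}\right) = -966 - - \frac{107}{7} = -966 + \frac{107}{7} = - \frac{6655}{7}$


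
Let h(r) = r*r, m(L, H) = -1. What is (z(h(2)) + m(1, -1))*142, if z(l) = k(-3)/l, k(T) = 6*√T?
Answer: -142 + 213*I*√3 ≈ -142.0 + 368.93*I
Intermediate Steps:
h(r) = r²
z(l) = 6*I*√3/l (z(l) = (6*√(-3))/l = (6*(I*√3))/l = (6*I*√3)/l = 6*I*√3/l)
(z(h(2)) + m(1, -1))*142 = (6*I*√3/(2²) - 1)*142 = (6*I*√3/4 - 1)*142 = (6*I*√3*(¼) - 1)*142 = (3*I*√3/2 - 1)*142 = (-1 + 3*I*√3/2)*142 = -142 + 213*I*√3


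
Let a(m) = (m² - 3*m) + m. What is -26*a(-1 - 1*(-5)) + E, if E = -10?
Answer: -218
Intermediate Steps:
a(m) = m² - 2*m
-26*a(-1 - 1*(-5)) + E = -26*(-1 - 1*(-5))*(-2 + (-1 - 1*(-5))) - 10 = -26*(-1 + 5)*(-2 + (-1 + 5)) - 10 = -104*(-2 + 4) - 10 = -104*2 - 10 = -26*8 - 10 = -208 - 10 = -218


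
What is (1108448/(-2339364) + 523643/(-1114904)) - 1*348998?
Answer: -227561819140168483/652041570264 ≈ -3.4900e+5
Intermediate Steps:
(1108448/(-2339364) + 523643/(-1114904)) - 1*348998 = (1108448*(-1/2339364) + 523643*(-1/1114904)) - 348998 = (-277112/584841 - 523643/1114904) - 348998 = -615201173011/652041570264 - 348998 = -227561819140168483/652041570264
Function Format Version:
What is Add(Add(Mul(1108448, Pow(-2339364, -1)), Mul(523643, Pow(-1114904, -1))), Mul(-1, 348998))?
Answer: Rational(-227561819140168483, 652041570264) ≈ -3.4900e+5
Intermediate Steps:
Add(Add(Mul(1108448, Pow(-2339364, -1)), Mul(523643, Pow(-1114904, -1))), Mul(-1, 348998)) = Add(Add(Mul(1108448, Rational(-1, 2339364)), Mul(523643, Rational(-1, 1114904))), -348998) = Add(Add(Rational(-277112, 584841), Rational(-523643, 1114904)), -348998) = Add(Rational(-615201173011, 652041570264), -348998) = Rational(-227561819140168483, 652041570264)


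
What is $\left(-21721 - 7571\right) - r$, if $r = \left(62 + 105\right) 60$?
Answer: $-39312$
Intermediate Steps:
$r = 10020$ ($r = 167 \cdot 60 = 10020$)
$\left(-21721 - 7571\right) - r = \left(-21721 - 7571\right) - 10020 = -29292 - 10020 = -39312$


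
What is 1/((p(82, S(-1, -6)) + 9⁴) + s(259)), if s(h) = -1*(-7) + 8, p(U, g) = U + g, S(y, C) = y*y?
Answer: 1/6659 ≈ 0.00015017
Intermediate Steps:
S(y, C) = y²
s(h) = 15 (s(h) = 7 + 8 = 15)
1/((p(82, S(-1, -6)) + 9⁴) + s(259)) = 1/(((82 + (-1)²) + 9⁴) + 15) = 1/(((82 + 1) + 6561) + 15) = 1/((83 + 6561) + 15) = 1/(6644 + 15) = 1/6659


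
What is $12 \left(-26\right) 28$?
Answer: $-8736$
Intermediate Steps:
$12 \left(-26\right) 28 = \left(-312\right) 28 = -8736$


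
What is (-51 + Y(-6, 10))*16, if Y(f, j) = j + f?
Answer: -752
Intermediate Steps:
Y(f, j) = f + j
(-51 + Y(-6, 10))*16 = (-51 + (-6 + 10))*16 = (-51 + 4)*16 = -47*16 = -752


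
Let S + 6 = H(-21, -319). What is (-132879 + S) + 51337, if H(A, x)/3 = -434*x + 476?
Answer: 335218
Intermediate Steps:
H(A, x) = 1428 - 1302*x (H(A, x) = 3*(-434*x + 476) = 3*(476 - 434*x) = 1428 - 1302*x)
S = 416760 (S = -6 + (1428 - 1302*(-319)) = -6 + (1428 + 415338) = -6 + 416766 = 416760)
(-132879 + S) + 51337 = (-132879 + 416760) + 51337 = 283881 + 51337 = 335218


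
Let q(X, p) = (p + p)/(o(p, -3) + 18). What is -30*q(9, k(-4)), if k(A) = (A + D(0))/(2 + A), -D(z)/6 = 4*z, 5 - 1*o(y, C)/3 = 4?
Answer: -40/7 ≈ -5.7143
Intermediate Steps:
o(y, C) = 3 (o(y, C) = 15 - 3*4 = 15 - 12 = 3)
D(z) = -24*z
k(A) = A/(2 + A) (k(A) = (A - 24*0)/(2 + A) = (A + 0)/(2 + A) = A/(2 + A))
q(X, p) = 2*p/21 (q(X, p) = (p + p)/(3 + 18) = (2*p)/21 = (2*p)*(1/21) = 2*p/21)
-30*q(9, k(-4)) = -20*(-4/(2 - 4))/7 = -20*(-4/(-2))/7 = -20*(-4*(-½))/7 = -20*2/7 = -30*4/21 = -40/7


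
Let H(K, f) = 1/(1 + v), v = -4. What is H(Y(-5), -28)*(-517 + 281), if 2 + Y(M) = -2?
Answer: 236/3 ≈ 78.667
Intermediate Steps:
Y(M) = -4 (Y(M) = -2 - 2 = -4)
H(K, f) = -⅓ (H(K, f) = 1/(1 - 4) = 1/(-3) = -⅓)
H(Y(-5), -28)*(-517 + 281) = -(-517 + 281)/3 = -⅓*(-236) = 236/3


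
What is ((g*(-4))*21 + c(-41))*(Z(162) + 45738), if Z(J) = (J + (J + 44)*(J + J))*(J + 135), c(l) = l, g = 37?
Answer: -62718066180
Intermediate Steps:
Z(J) = (135 + J)*(J + 2*J*(44 + J)) (Z(J) = (J + (44 + J)*(2*J))*(135 + J) = (J + 2*J*(44 + J))*(135 + J) = (135 + J)*(J + 2*J*(44 + J)))
((g*(-4))*21 + c(-41))*(Z(162) + 45738) = ((37*(-4))*21 - 41)*(162*(12015 + 2*162² + 359*162) + 45738) = (-148*21 - 41)*(162*(12015 + 2*26244 + 58158) + 45738) = (-3108 - 41)*(162*(12015 + 52488 + 58158) + 45738) = -3149*(162*122661 + 45738) = -3149*(19871082 + 45738) = -3149*19916820 = -62718066180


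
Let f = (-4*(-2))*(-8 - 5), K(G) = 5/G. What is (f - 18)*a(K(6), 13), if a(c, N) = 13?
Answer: -1586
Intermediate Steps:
f = -104 (f = 8*(-13) = -104)
(f - 18)*a(K(6), 13) = (-104 - 18)*13 = -122*13 = -1586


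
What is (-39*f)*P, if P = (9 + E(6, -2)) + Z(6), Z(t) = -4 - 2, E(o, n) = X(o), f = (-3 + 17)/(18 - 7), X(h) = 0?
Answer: -1638/11 ≈ -148.91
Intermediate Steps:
f = 14/11 ≈ 1.2727
E(o, n) = 0
Z(t) = -6
P = 3 (P = (9 + 0) - 6 = 9 - 6 = 3)
(-39*f)*P = -39*14/11*3 = -546/11*3 = -1638/11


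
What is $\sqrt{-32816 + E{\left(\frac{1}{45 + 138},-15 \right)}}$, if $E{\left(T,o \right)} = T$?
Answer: $\frac{i \sqrt{1098974841}}{183} \approx 181.15 i$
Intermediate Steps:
$\sqrt{-32816 + E{\left(\frac{1}{45 + 138},-15 \right)}} = \sqrt{-32816 + \frac{1}{45 + 138}} = \sqrt{-32816 + \frac{1}{183}} = \sqrt{- \frac{6005327}{183}} = \frac{i \sqrt{1098974841}}{183}$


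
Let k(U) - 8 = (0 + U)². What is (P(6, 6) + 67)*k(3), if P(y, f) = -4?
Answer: 1071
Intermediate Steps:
k(U) = 8 + U² (k(U) = 8 + (0 + U)² = 8 + U²)
(P(6, 6) + 67)*k(3) = (-4 + 67)*(8 + 3²) = 63*(8 + 9) = 63*17 = 1071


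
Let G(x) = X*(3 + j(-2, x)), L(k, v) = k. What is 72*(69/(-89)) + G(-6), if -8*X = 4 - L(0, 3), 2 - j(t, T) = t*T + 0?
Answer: -9313/178 ≈ -52.320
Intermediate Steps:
j(t, T) = 2 - T*t (j(t, T) = 2 - (t*T + 0) = 2 - (T*t + 0) = 2 - T*t)
X = -1/2 (X = -(4 - 1*0)/8 = -(4 + 0)/8 = -1/8*4 = -1/2 ≈ -0.50000)
G(x) = -5/2 - x (G(x) = -(3 + (2 - 1*x*(-2)))/2 = -(3 + (2 + 2*x))/2 = -(5 + 2*x)/2 = -5/2 - x)
72*(69/(-89)) + G(-6) = 72*(69/(-89)) + (-5/2 - 1*(-6)) = 72*(69*(-1/89)) + (-5/2 + 6) = 72*(-69/89) + 7/2 = -4968/89 + 7/2 = -9313/178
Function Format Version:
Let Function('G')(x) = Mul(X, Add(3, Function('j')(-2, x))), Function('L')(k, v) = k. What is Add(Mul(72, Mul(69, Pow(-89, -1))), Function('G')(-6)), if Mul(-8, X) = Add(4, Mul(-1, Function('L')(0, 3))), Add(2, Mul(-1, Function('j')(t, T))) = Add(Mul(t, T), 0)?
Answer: Rational(-9313, 178) ≈ -52.320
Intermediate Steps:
Function('j')(t, T) = Add(2, Mul(-1, T, t)) (Function('j')(t, T) = Add(2, Mul(-1, Add(Mul(t, T), 0))) = Add(2, Mul(-1, Add(Mul(T, t), 0))) = Add(2, Mul(-1, Mul(T, t))) = Add(2, Mul(-1, T, t)))
X = Rational(-1, 2) (X = Mul(Rational(-1, 8), Add(4, Mul(-1, 0))) = Mul(Rational(-1, 8), Add(4, 0)) = Mul(Rational(-1, 8), 4) = Rational(-1, 2) ≈ -0.50000)
Function('G')(x) = Add(Rational(-5, 2), Mul(-1, x)) (Function('G')(x) = Mul(Rational(-1, 2), Add(3, Add(2, Mul(-1, x, -2)))) = Mul(Rational(-1, 2), Add(3, Add(2, Mul(2, x)))) = Mul(Rational(-1, 2), Add(5, Mul(2, x))) = Add(Rational(-5, 2), Mul(-1, x)))
Add(Mul(72, Mul(69, Pow(-89, -1))), Function('G')(-6)) = Add(Mul(72, Mul(69, Pow(-89, -1))), Add(Rational(-5, 2), Mul(-1, -6))) = Add(Mul(72, Mul(69, Rational(-1, 89))), Add(Rational(-5, 2), 6)) = Add(Mul(72, Rational(-69, 89)), Rational(7, 2)) = Add(Rational(-4968, 89), Rational(7, 2)) = Rational(-9313, 178)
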